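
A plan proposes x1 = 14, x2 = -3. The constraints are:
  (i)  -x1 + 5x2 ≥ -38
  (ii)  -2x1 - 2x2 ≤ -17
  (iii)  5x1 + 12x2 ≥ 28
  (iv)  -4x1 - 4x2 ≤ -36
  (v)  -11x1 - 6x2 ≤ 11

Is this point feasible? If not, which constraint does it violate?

(i): -29 ≥ -38 ✓
(ii): -22 ≤ -17 ✓
(iii): 34 ≥ 28 ✓
(iv): -44 ≤ -36 ✓
(v): -136 ≤ 11 ✓

feasible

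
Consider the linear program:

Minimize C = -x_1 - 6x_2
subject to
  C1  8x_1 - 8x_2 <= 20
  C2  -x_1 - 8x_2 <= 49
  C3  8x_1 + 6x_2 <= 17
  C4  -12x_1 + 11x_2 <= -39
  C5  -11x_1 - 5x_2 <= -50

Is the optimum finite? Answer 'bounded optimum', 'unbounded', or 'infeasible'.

infeasible

The boundaries 8x_1 - 8x_2 = 20 and -12x_1 + 11x_2 = -39 meet at (23/2, 9), but that point violates 8x_1 + 6x_2 ≤ 17. Every candidate vertex is excluded by some other constraint, so the feasible region is empty.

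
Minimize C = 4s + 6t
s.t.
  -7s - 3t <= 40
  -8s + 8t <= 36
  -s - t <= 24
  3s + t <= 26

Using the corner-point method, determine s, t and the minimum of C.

s = 25, t = -49, minimum C = -194

Vertices and C = 4s + 6t:
  (-107/20, -17/20) → C = -53/2
  (8, -32) → C = -160
  (43/8, 79/8) → C = 323/4
  (25, -49) → C = -194

The optimum lies where -s - t = 24 and 3s + t = 26.
Solving simultaneously gives s = 25, t = -49.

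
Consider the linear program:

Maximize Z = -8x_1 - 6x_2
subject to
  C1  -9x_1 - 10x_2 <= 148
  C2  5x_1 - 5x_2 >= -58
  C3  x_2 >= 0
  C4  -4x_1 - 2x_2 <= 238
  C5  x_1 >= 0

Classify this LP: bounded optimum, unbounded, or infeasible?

Feasible corners and Z = -8x_1 - 6x_2:
  (0, 58/5) → Z = -348/5
  (0, 0) → Z = 0
The feasible region has finitely many vertices and no improving ray; the maximum is 0 at (0, 0).

bounded optimum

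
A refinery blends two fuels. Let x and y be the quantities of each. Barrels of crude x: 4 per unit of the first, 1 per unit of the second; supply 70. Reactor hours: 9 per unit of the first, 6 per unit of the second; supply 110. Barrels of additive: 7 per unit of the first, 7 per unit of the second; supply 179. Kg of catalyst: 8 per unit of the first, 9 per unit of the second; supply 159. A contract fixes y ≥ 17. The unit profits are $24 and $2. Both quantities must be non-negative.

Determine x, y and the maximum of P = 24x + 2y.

Feasible corners and P = 24x + 2y:
  (0, 53/3) → P = 106/3
  (0, 17) → P = 34
  (3/4, 17) → P = 52

The optimum lies where 8x + 9y = 159 and y = 17.
Solving simultaneously gives x = 3/4, y = 17.

x = 3/4, y = 17, maximum P = 52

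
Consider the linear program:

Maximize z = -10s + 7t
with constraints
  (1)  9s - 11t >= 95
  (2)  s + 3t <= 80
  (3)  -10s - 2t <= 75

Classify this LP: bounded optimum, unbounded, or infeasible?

Vertices and z = -10s + 7t:
  (1165/38, 625/38) → z = -7275/38
  (-635/128, -1625/128) → z = -5025/128
The feasible region has finitely many vertices and no improving ray; the maximum is -5025/128 at (-635/128, -1625/128).

bounded optimum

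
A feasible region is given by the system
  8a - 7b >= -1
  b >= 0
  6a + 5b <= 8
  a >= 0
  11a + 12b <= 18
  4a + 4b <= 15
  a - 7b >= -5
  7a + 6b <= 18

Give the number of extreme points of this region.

The feasible vertices (each the meet of two boundaries and inside every other half-plane) are:
  (0, 1/7)
  (4/7, 39/49)
  (4/3, 0)
  (0, 0)
  (31/47, 38/47)

5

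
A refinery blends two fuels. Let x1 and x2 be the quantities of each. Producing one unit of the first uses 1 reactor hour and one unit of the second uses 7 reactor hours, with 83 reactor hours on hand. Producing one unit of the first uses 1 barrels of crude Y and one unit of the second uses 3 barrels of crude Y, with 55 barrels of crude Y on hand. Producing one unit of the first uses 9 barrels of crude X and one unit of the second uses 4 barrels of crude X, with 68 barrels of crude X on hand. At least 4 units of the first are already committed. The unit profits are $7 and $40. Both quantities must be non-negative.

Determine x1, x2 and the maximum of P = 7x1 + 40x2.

x1 = 4, x2 = 8, maximum P = 348

Vertices and P = 7x1 + 40x2:
  (68/9, 0) → P = 476/9
  (4, 0) → P = 28
  (4, 8) → P = 348

The optimum lies where 9x1 + 4x2 = 68 and x1 = 4.
Solving simultaneously gives x1 = 4, x2 = 8.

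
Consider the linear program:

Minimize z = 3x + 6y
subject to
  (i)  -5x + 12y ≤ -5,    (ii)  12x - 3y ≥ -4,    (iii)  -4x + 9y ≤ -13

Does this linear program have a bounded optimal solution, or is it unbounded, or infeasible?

From the feasible point (37, 15), moving in the direction (-3, -12) keeps every constraint satisfied while z decreases without bound.

unbounded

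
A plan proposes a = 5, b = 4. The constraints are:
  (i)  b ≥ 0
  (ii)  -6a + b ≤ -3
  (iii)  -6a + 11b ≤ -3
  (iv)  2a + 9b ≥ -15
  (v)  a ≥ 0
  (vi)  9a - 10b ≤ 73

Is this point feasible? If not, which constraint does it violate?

not feasible — violates (iii)

Constraint (iii): -6a + 11b = 14, which is not ≤ -3. All other constraints are satisfied.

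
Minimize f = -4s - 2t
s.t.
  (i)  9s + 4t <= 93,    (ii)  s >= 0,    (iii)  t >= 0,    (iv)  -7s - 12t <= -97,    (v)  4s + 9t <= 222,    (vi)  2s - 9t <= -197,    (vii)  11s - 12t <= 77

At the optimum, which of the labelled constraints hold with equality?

Corner points and f = -4s - 2t:
  (0, 93/4) → f = -93/2
  (49/89, 1959/89) → f = -4114/89
  (0, 197/9) → f = -394/9

The minimum is at (0, 93/4). Substituting into each constraint, equality holds for (i) and (ii); the remaining constraints have slack.

(i) and (ii)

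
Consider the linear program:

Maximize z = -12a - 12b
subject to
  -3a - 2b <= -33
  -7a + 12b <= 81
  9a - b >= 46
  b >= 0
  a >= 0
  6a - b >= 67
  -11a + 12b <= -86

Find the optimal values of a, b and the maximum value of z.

a = 67/6, b = 0, maximum z = -134

Vertices and z = -12a - 12b:
  (167/4, 1493/48) → z = -3497/4
  (67/6, 0) → z = -134
  (718/61, 221/61) → z = -11268/61
The feasible region is unbounded (it extends along (12, 7), (1, 0)), but z strictly decreases along every unbounded feasible direction, so there is no improving ray and the maximum is attained at a vertex.

At the optimal vertex, b = 0 and 6a - b = 67.
Solving simultaneously gives a = 67/6, b = 0.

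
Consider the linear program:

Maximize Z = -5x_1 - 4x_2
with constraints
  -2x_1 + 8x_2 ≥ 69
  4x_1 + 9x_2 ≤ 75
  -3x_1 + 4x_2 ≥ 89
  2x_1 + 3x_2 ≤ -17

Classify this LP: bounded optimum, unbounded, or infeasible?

From the feasible point (-109/4, 29/16), moving in the direction (-9, 4) keeps every constraint satisfied while Z increases without bound.

unbounded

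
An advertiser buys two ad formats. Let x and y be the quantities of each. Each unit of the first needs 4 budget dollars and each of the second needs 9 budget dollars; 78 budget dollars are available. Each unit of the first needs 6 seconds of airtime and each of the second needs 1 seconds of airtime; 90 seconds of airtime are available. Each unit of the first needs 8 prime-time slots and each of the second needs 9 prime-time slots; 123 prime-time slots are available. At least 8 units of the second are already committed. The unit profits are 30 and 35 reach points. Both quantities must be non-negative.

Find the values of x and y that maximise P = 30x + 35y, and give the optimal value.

x = 3/2, y = 8, maximum P = 325

Vertices and P = 30x + 35y:
  (0, 26/3) → P = 910/3
  (0, 8) → P = 280
  (3/2, 8) → P = 325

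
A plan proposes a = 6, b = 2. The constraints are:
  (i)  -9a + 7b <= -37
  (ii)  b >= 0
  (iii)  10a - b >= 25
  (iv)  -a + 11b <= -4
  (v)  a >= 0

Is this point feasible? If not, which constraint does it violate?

not feasible — violates (iv)

Constraint (iv): -a + 11b = 16, which is not ≤ -4. All other constraints are satisfied.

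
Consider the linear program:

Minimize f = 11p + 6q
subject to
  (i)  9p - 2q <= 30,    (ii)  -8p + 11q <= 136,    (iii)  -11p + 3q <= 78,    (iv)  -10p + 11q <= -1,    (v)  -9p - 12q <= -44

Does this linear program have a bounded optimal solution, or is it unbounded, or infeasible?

Extreme points and f = 11p + 6q:
  (328/79, 291/79) → f = 5354/79
  (32/9, 1) → f = 406/9
  (496/219, 431/219) → f = 8042/219
The feasible region has finitely many vertices and no improving ray; the minimum is 8042/219 at (496/219, 431/219).

bounded optimum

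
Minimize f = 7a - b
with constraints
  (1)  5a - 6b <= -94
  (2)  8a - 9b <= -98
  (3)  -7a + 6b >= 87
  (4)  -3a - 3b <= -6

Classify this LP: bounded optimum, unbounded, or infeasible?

unbounded

From the feasible point (7/2, 223/12), moving in the direction (-3, 3) keeps every constraint satisfied while f decreases without bound.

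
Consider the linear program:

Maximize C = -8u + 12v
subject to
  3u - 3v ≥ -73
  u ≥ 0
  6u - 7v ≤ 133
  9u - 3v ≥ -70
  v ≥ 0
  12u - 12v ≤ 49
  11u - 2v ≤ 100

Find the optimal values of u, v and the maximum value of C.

Corner points and C = -8u + 12v:
  (1/2, 149/6) → C = 294
  (446/27, 1103/27) → C = 9668/27
  (0, 70/3) → C = 280
  (0, 0) → C = 0
  (49/12, 0) → C = -98/3
  (551/54, 661/108) → C = -221/27

At the optimal vertex, 3u - 3v = -73 and 11u - 2v = 100.
Solving simultaneously gives u = 446/27, v = 1103/27.

u = 446/27, v = 1103/27, maximum C = 9668/27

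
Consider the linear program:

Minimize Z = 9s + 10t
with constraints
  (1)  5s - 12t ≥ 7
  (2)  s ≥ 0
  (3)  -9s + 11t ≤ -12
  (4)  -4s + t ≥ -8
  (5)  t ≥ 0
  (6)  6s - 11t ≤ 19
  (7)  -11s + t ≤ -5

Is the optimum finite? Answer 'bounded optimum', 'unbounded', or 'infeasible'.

Corner points and Z = 9s + 10t:
  (89/43, 12/43) → Z = 921/43
  (7/5, 0) → Z = 63/5
  (2, 0) → Z = 18
The feasible region has finitely many vertices and no improving ray; the minimum is 63/5 at (7/5, 0).

bounded optimum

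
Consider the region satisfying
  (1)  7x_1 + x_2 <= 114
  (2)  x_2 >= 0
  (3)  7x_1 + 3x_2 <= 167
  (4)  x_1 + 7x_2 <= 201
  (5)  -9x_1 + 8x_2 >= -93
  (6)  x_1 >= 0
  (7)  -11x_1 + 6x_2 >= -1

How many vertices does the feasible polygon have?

Pairwise boundary intersections that survive every other constraint:
  (25/2, 53/2)
  (685/53, 1247/53)
  (0, 0)
  (1/11, 0)
  (283/23, 620/23)
  (0, 201/7)

6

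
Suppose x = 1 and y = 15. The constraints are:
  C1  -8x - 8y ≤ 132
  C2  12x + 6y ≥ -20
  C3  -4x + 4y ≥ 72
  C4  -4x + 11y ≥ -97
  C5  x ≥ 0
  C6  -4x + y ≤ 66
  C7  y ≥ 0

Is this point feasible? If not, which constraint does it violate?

Constraint C3: -4x + 4y = 56, which is not ≥ 72. All other constraints are satisfied.

not feasible — violates C3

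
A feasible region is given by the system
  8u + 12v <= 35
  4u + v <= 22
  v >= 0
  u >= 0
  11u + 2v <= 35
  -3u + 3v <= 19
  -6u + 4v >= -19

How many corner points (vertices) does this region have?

5

Of the 21 pairwise boundary intersections, those satisfying every inequality are:
  (0, 35/12)
  (175/58, 105/116)
  (0, 0)
  (19/6, 0)
  (89/28, 1/56)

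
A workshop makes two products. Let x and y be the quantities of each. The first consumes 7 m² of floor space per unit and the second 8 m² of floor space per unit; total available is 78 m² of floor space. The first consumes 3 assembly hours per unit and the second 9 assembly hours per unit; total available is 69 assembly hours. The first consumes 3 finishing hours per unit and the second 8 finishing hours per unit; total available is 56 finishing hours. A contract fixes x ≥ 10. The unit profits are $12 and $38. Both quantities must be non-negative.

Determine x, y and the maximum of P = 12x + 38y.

x = 10, y = 1, maximum P = 158

The optimum lies where 7x + 8y = 78 and x = 10.
Solving simultaneously gives x = 10, y = 1.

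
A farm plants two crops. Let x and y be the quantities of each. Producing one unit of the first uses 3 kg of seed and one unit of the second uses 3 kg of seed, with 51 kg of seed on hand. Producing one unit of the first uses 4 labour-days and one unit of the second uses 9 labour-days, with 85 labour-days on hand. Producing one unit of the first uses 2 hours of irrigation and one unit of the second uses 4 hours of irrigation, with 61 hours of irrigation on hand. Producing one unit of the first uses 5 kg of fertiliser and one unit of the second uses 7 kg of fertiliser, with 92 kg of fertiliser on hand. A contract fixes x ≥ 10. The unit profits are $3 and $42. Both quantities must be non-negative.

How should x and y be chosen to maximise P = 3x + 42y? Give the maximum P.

Vertices and P = 3x + 42y:
  (17, 0) → P = 51
  (10, 0) → P = 30
  (68/5, 17/5) → P = 918/5
  (10, 5) → P = 240

x = 10, y = 5, maximum P = 240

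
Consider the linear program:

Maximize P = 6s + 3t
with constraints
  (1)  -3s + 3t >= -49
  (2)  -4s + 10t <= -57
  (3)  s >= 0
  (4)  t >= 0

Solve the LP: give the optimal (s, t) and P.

Vertices and P = 6s + 3t:
  (319/18, 25/18) → P = 221/2
  (49/3, 0) → P = 98
  (57/4, 0) → P = 171/2

At the optimal vertex, -3s + 3t = -49 and -4s + 10t = -57.
Solving simultaneously gives s = 319/18, t = 25/18.

s = 319/18, t = 25/18, maximum P = 221/2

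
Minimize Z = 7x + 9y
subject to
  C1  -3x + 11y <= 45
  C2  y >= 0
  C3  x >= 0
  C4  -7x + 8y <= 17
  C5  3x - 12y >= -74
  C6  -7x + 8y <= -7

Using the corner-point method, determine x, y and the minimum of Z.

Extreme points and Z = 7x + 9y:
  (274/3, 29) → Z = 2701/3
  (437/53, 336/53) → Z = 6083/53
  (1, 0) → Z = 7
The feasible region is unbounded (it extends along (4, 1), (1, 0)), but Z strictly increases along every unbounded feasible direction, so there is no improving ray and the minimum is attained at a vertex.

The binding constraints are y = 0 and -7x + 8y = -7.
Solving simultaneously gives x = 1, y = 0.

x = 1, y = 0, minimum Z = 7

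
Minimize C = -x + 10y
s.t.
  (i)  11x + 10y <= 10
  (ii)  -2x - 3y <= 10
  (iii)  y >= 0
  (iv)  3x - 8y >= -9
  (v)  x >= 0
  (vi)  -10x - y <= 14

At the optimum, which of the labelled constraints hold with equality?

Feasible corners and C = -x + 10y:
  (10/11, 0) → C = -10/11
  (0, 1) → C = 10
  (0, 0) → C = 0

The minimum is at (10/11, 0). Substituting into each constraint, equality holds for (i) and (iii); the remaining constraints have slack.

(i) and (iii)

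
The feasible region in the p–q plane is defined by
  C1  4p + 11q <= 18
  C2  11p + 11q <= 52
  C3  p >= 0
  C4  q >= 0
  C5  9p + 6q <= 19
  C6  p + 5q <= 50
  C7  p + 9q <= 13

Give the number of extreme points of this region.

Of the 21 pairwise boundary intersections, those satisfying every inequality are:
  (101/75, 86/75)
  (19/25, 34/25)
  (0, 0)
  (0, 13/9)
  (19/9, 0)

5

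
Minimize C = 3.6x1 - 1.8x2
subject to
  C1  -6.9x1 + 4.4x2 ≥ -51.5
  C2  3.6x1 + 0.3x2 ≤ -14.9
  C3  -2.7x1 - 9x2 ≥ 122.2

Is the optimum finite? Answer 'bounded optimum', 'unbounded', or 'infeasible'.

unbounded

From the feasible point (-5011/1791, -9607/597), moving in the direction (-9, 2.7) keeps every constraint satisfied while C decreases without bound.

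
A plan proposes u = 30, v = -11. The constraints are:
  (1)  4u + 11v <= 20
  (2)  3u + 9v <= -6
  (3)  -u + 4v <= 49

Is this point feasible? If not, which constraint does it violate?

(1): -1 ≤ 20 ✓
(2): -9 ≤ -6 ✓
(3): -74 ≤ 49 ✓

feasible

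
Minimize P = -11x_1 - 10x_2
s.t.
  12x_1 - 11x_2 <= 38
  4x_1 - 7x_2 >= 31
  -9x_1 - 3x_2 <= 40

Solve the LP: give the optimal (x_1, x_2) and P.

Extreme points and P = -11x_1 - 10x_2:
  (-15/8, -11/2) → P = 605/8
  (-326/135, -274/45) → P = 11806/135
  (-187/75, -439/75) → P = 2149/25

At the optimal vertex, 12x_1 - 11x_2 = 38 and 4x_1 - 7x_2 = 31.
Solving simultaneously gives x_1 = -15/8, x_2 = -11/2.

x_1 = -15/8, x_2 = -11/2, minimum P = 605/8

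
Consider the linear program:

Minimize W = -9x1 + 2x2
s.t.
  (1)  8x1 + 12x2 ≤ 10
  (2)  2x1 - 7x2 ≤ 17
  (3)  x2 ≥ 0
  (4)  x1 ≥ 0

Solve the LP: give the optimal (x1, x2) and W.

x1 = 5/4, x2 = 0, minimum W = -45/4

Corner points and W = -9x1 + 2x2:
  (5/4, 0) → W = -45/4
  (0, 5/6) → W = 5/3
  (0, 0) → W = 0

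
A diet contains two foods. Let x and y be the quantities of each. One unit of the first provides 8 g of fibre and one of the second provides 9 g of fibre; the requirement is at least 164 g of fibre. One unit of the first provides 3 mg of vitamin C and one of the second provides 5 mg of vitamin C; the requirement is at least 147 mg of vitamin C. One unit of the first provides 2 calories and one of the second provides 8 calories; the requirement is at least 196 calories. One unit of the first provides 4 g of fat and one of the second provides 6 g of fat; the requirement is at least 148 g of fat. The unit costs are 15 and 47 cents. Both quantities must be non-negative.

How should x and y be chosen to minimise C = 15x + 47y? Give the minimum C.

Vertices and C = 15x + 47y:
  (0, 147/5) → C = 6909/5
  (98, 0) → C = 1470
  (14, 21) → C = 1197
The feasible region is unbounded (it extends along (0, 1), (1, 0)), but C strictly increases along every unbounded feasible direction, so there is no improving ray and the minimum is attained at a vertex.

x = 14, y = 21, minimum C = 1197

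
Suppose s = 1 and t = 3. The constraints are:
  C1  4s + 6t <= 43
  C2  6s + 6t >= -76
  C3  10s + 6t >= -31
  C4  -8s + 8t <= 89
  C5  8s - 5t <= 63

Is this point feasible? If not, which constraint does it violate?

feasible

C1: 22 ≤ 43 ✓
C2: 24 ≥ -76 ✓
C3: 28 ≥ -31 ✓
C4: 16 ≤ 89 ✓
C5: -7 ≤ 63 ✓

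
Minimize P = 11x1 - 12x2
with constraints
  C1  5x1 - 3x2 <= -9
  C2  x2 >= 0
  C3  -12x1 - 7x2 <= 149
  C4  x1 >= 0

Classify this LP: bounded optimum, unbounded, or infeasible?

unbounded

From the feasible point (0, 3), moving in the direction (0, 1) keeps every constraint satisfied while P decreases without bound.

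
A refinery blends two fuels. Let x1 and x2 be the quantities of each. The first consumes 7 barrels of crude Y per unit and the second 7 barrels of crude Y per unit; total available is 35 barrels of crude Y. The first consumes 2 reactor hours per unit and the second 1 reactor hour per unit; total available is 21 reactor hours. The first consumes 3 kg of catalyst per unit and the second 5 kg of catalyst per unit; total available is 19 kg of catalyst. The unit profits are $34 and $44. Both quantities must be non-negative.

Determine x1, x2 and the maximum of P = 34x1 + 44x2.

x1 = 3, x2 = 2, maximum P = 190

Extreme points and P = 34x1 + 44x2:
  (0, 0) → P = 0
  (0, 19/5) → P = 836/5
  (5, 0) → P = 170
  (3, 2) → P = 190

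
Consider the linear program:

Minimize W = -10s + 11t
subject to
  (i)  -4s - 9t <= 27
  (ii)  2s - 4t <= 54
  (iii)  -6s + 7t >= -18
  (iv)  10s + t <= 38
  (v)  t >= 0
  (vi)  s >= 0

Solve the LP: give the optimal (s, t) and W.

At the optimal vertex, -6s + 7t = -18 and 10s + t = 38.
Solving simultaneously gives s = 71/19, t = 12/19.

s = 71/19, t = 12/19, minimum W = -578/19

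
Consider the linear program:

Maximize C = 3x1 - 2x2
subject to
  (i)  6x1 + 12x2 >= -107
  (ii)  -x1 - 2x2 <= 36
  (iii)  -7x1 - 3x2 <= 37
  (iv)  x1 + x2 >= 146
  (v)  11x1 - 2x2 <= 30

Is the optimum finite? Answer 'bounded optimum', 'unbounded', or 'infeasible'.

Corner points and C = 3x1 - 2x2:
  (-475/4, 1059/4) → C = -3543/4
  (322/13, 1576/13) → C = -2186/13
The feasible region has finitely many vertices and no improving ray; the maximum is -2186/13 at (322/13, 1576/13).

bounded optimum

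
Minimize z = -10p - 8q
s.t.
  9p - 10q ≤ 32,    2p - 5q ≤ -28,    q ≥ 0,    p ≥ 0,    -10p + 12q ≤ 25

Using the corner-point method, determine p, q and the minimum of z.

p = 317/4, q = 545/8, minimum z = -2675/2

Corner points and z = -10p - 8q:
  (88/5, 316/25) → z = -6928/25
  (317/4, 545/8) → z = -2675/2
  (211/26, 115/13) → z = -1975/13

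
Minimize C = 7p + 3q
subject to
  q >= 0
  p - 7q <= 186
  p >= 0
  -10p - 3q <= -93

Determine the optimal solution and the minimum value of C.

p = 93/10, q = 0, minimum C = 651/10

Corner points and C = 7p + 3q:
  (186, 0) → C = 1302
  (93/10, 0) → C = 651/10
  (0, 31) → C = 93
The feasible region is unbounded (it extends along (0, 1), (7, 1)), but C strictly increases along every unbounded feasible direction, so there is no improving ray and the minimum is attained at a vertex.

The optimum lies where q = 0 and -10p - 3q = -93.
Solving simultaneously gives p = 93/10, q = 0.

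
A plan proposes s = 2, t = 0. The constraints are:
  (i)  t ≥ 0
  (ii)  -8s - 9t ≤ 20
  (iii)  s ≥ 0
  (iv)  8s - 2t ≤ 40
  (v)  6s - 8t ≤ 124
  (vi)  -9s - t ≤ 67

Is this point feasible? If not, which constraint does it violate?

(i): 0 ≥ 0 ✓
(ii): -16 ≤ 20 ✓
(iii): 2 ≥ 0 ✓
(iv): 16 ≤ 40 ✓
(v): 12 ≤ 124 ✓
(vi): -18 ≤ 67 ✓

feasible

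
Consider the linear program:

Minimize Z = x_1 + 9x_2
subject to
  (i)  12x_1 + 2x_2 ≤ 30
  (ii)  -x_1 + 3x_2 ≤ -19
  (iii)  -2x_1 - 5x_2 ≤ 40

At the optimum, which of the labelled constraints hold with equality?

Corner points and Z = x_1 + 9x_2:
  (64/19, -99/19) → Z = -827/19
  (115/28, -135/14) → Z = -2315/28
  (-25/11, -78/11) → Z = -727/11

The minimum is at (115/28, -135/14). Substituting into each constraint, equality holds for (i) and (iii); the remaining constraints have slack.

(i) and (iii)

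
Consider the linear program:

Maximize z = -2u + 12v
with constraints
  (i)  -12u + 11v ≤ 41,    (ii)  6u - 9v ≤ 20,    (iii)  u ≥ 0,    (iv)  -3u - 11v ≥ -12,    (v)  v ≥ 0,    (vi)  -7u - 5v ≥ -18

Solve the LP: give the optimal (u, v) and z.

Corner points and z = -2u + 12v:
  (0, 12/11) → z = 144/11
  (0, 0) → z = 0
  (69/31, 15/31) → z = 42/31
  (18/7, 0) → z = -36/7

The binding constraints are u = 0 and -3u - 11v = -12.
Solving simultaneously gives u = 0, v = 12/11.

u = 0, v = 12/11, maximum z = 144/11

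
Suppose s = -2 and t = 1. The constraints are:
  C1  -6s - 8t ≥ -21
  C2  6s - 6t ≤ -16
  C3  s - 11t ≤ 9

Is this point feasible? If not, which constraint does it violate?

C1: 4 ≥ -21 ✓
C2: -18 ≤ -16 ✓
C3: -13 ≤ 9 ✓

feasible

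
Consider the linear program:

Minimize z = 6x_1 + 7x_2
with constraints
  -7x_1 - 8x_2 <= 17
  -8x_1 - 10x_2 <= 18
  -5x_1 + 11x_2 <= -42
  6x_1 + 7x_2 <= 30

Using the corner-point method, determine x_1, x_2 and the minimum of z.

Corner points and z = 6x_1 + 7x_2:
  (37/23, -71/23) → z = -275/23
  (213/2, -87) → z = 30
  (624/101, -102/101) → z = 30

x_1 = 37/23, x_2 = -71/23, minimum z = -275/23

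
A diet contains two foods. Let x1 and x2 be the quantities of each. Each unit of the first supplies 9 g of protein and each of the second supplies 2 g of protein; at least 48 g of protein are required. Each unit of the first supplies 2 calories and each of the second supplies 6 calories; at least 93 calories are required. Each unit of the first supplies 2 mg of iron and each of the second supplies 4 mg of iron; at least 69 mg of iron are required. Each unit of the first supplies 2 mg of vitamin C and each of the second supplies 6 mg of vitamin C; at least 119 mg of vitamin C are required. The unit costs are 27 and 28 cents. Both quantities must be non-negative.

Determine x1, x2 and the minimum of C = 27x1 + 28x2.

Vertices and C = 27x1 + 28x2:
  (0, 24) → C = 672
  (119/2, 0) → C = 3213/2
  (1, 39/2) → C = 573
The feasible region is unbounded (it extends along (0, 1), (1, 0)), but C strictly increases along every unbounded feasible direction, so there is no improving ray and the minimum is attained at a vertex.

The binding constraints are 9x1 + 2x2 = 48 and 2x1 + 6x2 = 119.
Solving simultaneously gives x1 = 1, x2 = 39/2.

x1 = 1, x2 = 39/2, minimum C = 573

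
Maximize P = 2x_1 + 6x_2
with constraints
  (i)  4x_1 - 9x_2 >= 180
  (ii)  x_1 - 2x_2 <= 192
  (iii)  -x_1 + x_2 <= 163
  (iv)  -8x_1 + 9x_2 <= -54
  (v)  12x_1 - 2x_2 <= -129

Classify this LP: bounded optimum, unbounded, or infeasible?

bounded optimum

Extreme points and P = 2x_1 + 6x_2:
  (-63/2, -34) → P = -267
  (-1521/100, -669/25) → P = -9549/50
  (-1620/7, -1482/7) → P = -12132/7
  (-321/11, -2433/22) → P = -7941/11
The feasible region has finitely many vertices and no improving ray; the maximum is -9549/50 at (-1521/100, -669/25).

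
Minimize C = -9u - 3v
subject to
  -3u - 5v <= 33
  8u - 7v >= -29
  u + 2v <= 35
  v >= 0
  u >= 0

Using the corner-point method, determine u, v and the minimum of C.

u = 35, v = 0, minimum C = -315

Extreme points and C = -9u - 3v:
  (187/23, 309/23) → C = -2610/23
  (0, 29/7) → C = -87/7
  (35, 0) → C = -315
  (0, 0) → C = 0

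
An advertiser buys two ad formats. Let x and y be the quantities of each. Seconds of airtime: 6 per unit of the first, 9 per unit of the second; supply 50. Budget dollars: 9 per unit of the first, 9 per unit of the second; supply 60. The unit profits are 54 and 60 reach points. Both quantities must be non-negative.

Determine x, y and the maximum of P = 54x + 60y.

x = 10/3, y = 10/3, maximum P = 380

Feasible corners and P = 54x + 60y:
  (0, 0) → P = 0
  (0, 50/9) → P = 1000/3
  (20/3, 0) → P = 360
  (10/3, 10/3) → P = 380

At the optimal vertex, 6x + 9y = 50 and 9x + 9y = 60.
Solving simultaneously gives x = 10/3, y = 10/3.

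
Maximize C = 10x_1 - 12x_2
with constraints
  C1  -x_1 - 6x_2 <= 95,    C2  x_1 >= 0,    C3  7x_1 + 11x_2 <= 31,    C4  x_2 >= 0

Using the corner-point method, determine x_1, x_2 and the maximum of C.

Feasible corners and C = 10x_1 - 12x_2:
  (0, 31/11) → C = -372/11
  (0, 0) → C = 0
  (31/7, 0) → C = 310/7

The binding constraints are 7x_1 + 11x_2 = 31 and x_2 = 0.
Solving simultaneously gives x_1 = 31/7, x_2 = 0.

x_1 = 31/7, x_2 = 0, maximum C = 310/7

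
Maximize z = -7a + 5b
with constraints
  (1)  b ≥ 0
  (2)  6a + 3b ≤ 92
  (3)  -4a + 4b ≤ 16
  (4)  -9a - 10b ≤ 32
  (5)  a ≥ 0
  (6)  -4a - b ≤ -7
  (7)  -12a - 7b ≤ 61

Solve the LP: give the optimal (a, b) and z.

a = 3/5, b = 23/5, maximum z = 94/5

Corner points and z = -7a + 5b:
  (46/3, 0) → z = -322/3
  (7/4, 0) → z = -49/4
  (80/9, 116/9) → z = 20/9
  (3/5, 23/5) → z = 94/5

At the optimal vertex, -4a + 4b = 16 and -4a - b = -7.
Solving simultaneously gives a = 3/5, b = 23/5.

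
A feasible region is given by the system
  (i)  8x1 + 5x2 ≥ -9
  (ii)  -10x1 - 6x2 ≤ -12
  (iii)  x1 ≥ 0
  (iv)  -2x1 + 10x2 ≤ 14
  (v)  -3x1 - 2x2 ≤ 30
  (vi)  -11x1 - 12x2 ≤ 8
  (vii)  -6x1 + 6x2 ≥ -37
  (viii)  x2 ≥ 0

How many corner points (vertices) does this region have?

4

Intersecting each pair of boundary lines and keeping only the points that satisfy every inequality leaves:
  (9/28, 41/28)
  (6/5, 0)
  (227/24, 79/24)
  (37/6, 0)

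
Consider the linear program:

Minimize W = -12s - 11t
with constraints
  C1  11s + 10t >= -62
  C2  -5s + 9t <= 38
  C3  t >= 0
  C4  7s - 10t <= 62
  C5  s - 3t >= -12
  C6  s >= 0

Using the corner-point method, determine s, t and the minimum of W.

Extreme points and W = -12s - 11t:
  (62/7, 0) → W = -744/7
  (0, 0) → W = 0
  (306/11, 146/11) → W = -5278/11
  (0, 4) → W = -44

s = 306/11, t = 146/11, minimum W = -5278/11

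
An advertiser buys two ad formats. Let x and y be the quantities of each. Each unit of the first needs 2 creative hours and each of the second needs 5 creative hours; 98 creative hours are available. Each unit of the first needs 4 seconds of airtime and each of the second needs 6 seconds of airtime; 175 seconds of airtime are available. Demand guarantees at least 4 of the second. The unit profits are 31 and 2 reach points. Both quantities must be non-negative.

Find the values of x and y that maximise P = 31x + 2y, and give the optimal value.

x = 151/4, y = 4, maximum P = 4713/4

Vertices and P = 31x + 2y:
  (0, 98/5) → P = 196/5
  (0, 4) → P = 8
  (287/8, 21/4) → P = 8981/8
  (151/4, 4) → P = 4713/4

The optimum lies where 4x + 6y = 175 and y = 4.
Solving simultaneously gives x = 151/4, y = 4.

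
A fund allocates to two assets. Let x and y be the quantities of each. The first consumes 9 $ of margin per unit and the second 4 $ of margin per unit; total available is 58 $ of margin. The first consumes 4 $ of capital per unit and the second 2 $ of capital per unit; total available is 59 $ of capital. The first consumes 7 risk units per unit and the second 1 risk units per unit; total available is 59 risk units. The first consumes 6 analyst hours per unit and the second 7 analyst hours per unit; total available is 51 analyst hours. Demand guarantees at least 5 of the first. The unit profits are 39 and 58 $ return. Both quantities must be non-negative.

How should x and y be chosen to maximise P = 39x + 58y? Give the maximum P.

x = 5, y = 3, maximum P = 369

Extreme points and P = 39x + 58y:
  (58/9, 0) → P = 754/3
  (5, 0) → P = 195
  (202/39, 37/13) → P = 4772/13
  (5, 3) → P = 369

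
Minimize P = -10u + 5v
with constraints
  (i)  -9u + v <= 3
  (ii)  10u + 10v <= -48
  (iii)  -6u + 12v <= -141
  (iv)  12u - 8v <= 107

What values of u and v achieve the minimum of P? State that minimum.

Vertices and P = -10u + 5v:
  (-59/34, -429/34) → P = -1555/34
  (-131/60, -333/20) → P = -737/12
  (13/8, -175/16) → P = -1135/16

The binding constraints are -6u + 12v = -141 and 12u - 8v = 107.
Solving simultaneously gives u = 13/8, v = -175/16.

u = 13/8, v = -175/16, minimum P = -1135/16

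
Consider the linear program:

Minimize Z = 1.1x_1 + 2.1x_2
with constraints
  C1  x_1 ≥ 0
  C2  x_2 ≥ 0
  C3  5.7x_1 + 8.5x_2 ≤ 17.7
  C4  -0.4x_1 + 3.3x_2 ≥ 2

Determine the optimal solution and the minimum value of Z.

Corner points and Z = 1.1x_1 + 2.1x_2:
  (0, 177/85) → Z = 3717/850
  (0, 20/33) → Z = 14/11
  (4141/2221, 1848/2221) → Z = 84359/22210

The binding constraints are x_1 = 0 and -0.4x_1 + 3.3x_2 = 2.
Solving simultaneously gives x_1 = 0, x_2 = 20/33.

x_1 = 0, x_2 = 20/33, minimum Z = 14/11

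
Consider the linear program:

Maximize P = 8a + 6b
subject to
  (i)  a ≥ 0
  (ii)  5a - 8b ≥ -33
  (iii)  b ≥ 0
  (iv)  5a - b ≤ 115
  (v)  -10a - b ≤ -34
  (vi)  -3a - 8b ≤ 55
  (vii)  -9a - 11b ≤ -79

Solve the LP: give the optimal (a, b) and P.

a = 953/35, b = 148/7, maximum P = 12064/35

Vertices and P = 8a + 6b:
  (953/35, 148/7) → P = 12064/35
  (239/85, 100/17) → P = 4912/85
  (23, 0) → P = 184
  (79/9, 0) → P = 632/9
  (295/101, 484/101) → P = 5264/101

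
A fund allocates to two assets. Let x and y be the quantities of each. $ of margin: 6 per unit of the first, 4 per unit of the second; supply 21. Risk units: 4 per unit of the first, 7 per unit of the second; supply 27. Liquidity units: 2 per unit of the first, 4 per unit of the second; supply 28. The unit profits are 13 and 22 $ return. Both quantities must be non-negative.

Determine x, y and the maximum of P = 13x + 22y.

x = 3/2, y = 3, maximum P = 171/2

Feasible corners and P = 13x + 22y:
  (0, 0) → P = 0
  (0, 27/7) → P = 594/7
  (7/2, 0) → P = 91/2
  (3/2, 3) → P = 171/2

The binding constraints are 6x + 4y = 21 and 4x + 7y = 27.
Solving simultaneously gives x = 3/2, y = 3.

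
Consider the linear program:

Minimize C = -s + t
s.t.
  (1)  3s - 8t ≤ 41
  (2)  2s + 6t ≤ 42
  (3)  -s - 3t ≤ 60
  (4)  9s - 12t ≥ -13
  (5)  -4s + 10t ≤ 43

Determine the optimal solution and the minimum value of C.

Vertices and C = -s + t:
  (291/17, 22/17) → C = -269/17
  (-149/9, -34/3) → C = 47/9
  (71/13, 202/39) → C = -11/39

At the optimal vertex, 3s - 8t = 41 and 2s + 6t = 42.
Solving simultaneously gives s = 291/17, t = 22/17.

s = 291/17, t = 22/17, minimum C = -269/17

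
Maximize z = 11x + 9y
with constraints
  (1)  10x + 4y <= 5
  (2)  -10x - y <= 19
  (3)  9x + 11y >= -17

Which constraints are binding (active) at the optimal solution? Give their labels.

Feasible corners and z = 11x + 9y:
  (-27/10, 8) → z = 423/10
  (123/74, -215/74) → z = -291/37
  (-192/101, 1/101) → z = -2103/101

The maximum is at (-27/10, 8). Substituting into each constraint, equality holds for (1) and (2); the remaining constraints have slack.

(1) and (2)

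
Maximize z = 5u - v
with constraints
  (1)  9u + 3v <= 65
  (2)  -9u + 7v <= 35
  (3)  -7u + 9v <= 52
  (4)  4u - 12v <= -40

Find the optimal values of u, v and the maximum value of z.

The optimum lies where 9u + 3v = 65 and 4u - 12v = -40.
Solving simultaneously gives u = 11/2, v = 31/6.

u = 11/2, v = 31/6, maximum z = 67/3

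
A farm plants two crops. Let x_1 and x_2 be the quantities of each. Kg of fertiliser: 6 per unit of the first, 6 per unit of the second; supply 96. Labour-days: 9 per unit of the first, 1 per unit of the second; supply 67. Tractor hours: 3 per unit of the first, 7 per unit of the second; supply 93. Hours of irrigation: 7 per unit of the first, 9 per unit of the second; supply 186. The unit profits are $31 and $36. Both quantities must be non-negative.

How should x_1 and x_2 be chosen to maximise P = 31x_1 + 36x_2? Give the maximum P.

x_1 = 19/4, x_2 = 45/4, maximum P = 2209/4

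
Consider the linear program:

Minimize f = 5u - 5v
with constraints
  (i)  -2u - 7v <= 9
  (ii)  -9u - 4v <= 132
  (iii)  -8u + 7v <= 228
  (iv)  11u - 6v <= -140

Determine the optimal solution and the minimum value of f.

u = 388/29, v = 1388/29, minimum f = -5000/29

Feasible corners and f = 5u - 5v:
  (-888/55, 183/55) → f = -1071/11
  (-1034/89, 181/89) → f = -6075/89
  (-1836/95, 996/95) → f = -2832/19
  (388/29, 1388/29) → f = -5000/29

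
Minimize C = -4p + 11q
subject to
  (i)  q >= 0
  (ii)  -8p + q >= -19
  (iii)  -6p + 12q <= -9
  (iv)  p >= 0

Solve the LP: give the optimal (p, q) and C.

p = 19/8, q = 0, minimum C = -19/2

Vertices and C = -4p + 11q:
  (19/8, 0) → C = -19/2
  (3/2, 0) → C = -6
  (73/30, 7/15) → C = -23/5

The optimum lies where q = 0 and -8p + q = -19.
Solving simultaneously gives p = 19/8, q = 0.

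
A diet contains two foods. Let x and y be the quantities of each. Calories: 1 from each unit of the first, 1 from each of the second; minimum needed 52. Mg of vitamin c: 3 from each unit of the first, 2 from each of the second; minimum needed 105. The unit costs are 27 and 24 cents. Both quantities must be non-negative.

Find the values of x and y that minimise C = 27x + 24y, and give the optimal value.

Feasible corners and C = 27x + 24y:
  (0, 105/2) → C = 1260
  (52, 0) → C = 1404
  (1, 51) → C = 1251
The feasible region is unbounded (it extends along (0, 1), (1, 0)), but C strictly increases along every unbounded feasible direction, so there is no improving ray and the minimum is attained at a vertex.

x = 1, y = 51, minimum C = 1251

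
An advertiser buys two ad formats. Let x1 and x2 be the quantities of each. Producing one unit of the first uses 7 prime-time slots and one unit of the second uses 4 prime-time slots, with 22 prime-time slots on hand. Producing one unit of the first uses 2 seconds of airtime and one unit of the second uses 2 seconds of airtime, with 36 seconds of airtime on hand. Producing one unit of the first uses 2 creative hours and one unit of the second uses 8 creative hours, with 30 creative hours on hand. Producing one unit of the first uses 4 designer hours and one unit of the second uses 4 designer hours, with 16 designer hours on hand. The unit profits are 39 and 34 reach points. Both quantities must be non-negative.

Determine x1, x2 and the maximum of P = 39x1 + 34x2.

x1 = 2, x2 = 2, maximum P = 146

Feasible corners and P = 39x1 + 34x2:
  (0, 0) → P = 0
  (0, 15/4) → P = 255/2
  (22/7, 0) → P = 858/7
  (2, 2) → P = 146
  (1/3, 11/3) → P = 413/3

The optimum lies where 7x1 + 4x2 = 22 and 4x1 + 4x2 = 16.
Solving simultaneously gives x1 = 2, x2 = 2.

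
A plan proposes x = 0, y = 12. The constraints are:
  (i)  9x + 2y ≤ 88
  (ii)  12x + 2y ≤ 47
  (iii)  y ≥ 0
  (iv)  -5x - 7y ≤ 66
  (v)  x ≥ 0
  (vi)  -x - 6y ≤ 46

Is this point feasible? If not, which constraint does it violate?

feasible

(i): 24 ≤ 88 ✓
(ii): 24 ≤ 47 ✓
(iii): 12 ≥ 0 ✓
(iv): -84 ≤ 66 ✓
(v): 0 ≥ 0 ✓
(vi): -72 ≤ 46 ✓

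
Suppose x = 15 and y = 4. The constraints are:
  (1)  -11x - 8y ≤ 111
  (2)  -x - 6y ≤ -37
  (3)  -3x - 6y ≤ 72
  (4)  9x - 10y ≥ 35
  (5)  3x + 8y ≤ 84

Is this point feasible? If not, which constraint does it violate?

(1): -197 ≤ 111 ✓
(2): -39 ≤ -37 ✓
(3): -69 ≤ 72 ✓
(4): 95 ≥ 35 ✓
(5): 77 ≤ 84 ✓

feasible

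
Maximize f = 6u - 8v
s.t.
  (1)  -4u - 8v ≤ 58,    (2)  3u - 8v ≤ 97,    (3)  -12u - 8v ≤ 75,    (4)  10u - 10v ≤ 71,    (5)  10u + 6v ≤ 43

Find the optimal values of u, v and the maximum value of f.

Extreme points and f = 6u - 8v:
  (-17/8, -99/16) → f = 147/4
  (-1/10, -36/5) → f = 57
  (107/20, -7/4) → f = 461/10
The feasible region is unbounded (it extends along (-2, 3), (-3, 5)), but f strictly decreases along every unbounded feasible direction, so there is no improving ray and the maximum is attained at a vertex.

The optimum lies where -4u - 8v = 58 and 10u - 10v = 71.
Solving simultaneously gives u = -1/10, v = -36/5.

u = -1/10, v = -36/5, maximum f = 57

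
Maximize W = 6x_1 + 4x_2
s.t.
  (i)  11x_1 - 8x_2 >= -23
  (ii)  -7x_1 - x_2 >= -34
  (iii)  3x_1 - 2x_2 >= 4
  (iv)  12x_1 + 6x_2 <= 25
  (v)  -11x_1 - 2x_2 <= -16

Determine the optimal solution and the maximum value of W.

x_1 = 37/21, x_2 = 9/14, maximum W = 92/7

Vertices and W = 6x_1 + 4x_2:
  (179/30, -233/30) → W = 71/15
  (52/3, -262/3) → W = -736/3
  (37/21, 9/14) → W = 92/7
  (10/7, 1/7) → W = 64/7

The optimum lies where 3x_1 - 2x_2 = 4 and 12x_1 + 6x_2 = 25.
Solving simultaneously gives x_1 = 37/21, x_2 = 9/14.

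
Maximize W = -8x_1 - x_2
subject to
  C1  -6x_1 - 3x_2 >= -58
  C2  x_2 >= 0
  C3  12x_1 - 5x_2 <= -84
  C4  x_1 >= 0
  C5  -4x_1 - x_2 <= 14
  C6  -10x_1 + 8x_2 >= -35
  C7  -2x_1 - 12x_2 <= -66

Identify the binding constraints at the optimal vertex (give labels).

C3 and C4

Extreme points and W = -8x_1 - x_2:
  (19/33, 200/11) → W = -752/33
  (0, 58/3) → W = -58/3
  (0, 84/5) → W = -84/5

The maximum is at (0, 84/5). Substituting into each constraint, equality holds for C3 and C4; the remaining constraints have slack.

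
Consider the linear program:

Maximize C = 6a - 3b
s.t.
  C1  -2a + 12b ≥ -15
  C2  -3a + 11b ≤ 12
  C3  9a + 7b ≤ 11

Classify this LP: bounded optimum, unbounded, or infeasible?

Extreme points and C = 6a - 3b:
  (-309/14, -69/14) → C = -1647/14
  (237/122, -113/122) → C = 1761/122
  (37/120, 47/40) → C = -67/40
The feasible region has finitely many vertices and no improving ray; the maximum is 1761/122 at (237/122, -113/122).

bounded optimum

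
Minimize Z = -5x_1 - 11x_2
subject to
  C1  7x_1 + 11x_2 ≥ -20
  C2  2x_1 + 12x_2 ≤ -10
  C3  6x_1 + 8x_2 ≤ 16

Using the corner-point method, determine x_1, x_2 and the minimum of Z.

Corner points and Z = -5x_1 - 11x_2:
  (-65/31, -15/31) → Z = 490/31
  (168/5, -116/5) → Z = 436/5
  (34/7, -23/14) → Z = -87/14

The binding constraints are 2x_1 + 12x_2 = -10 and 6x_1 + 8x_2 = 16.
Solving simultaneously gives x_1 = 34/7, x_2 = -23/14.

x_1 = 34/7, x_2 = -23/14, minimum Z = -87/14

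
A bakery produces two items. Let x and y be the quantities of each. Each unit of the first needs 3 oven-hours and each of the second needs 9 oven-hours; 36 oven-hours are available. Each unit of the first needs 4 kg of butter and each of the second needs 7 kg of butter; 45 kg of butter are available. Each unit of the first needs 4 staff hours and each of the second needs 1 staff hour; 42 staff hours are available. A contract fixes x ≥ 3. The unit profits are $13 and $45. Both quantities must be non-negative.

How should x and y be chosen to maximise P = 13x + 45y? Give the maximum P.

x = 3, y = 3, maximum P = 174

At the optimal vertex, 3x + 9y = 36 and x = 3.
Solving simultaneously gives x = 3, y = 3.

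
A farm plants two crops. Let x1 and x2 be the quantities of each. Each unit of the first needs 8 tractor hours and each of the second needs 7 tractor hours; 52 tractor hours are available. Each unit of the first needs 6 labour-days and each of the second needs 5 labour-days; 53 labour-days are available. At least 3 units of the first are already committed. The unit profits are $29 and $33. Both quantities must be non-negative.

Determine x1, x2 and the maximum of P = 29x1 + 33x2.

x1 = 3, x2 = 4, maximum P = 219

Feasible corners and P = 29x1 + 33x2:
  (13/2, 0) → P = 377/2
  (3, 0) → P = 87
  (3, 4) → P = 219

The binding constraints are 8x1 + 7x2 = 52 and x1 = 3.
Solving simultaneously gives x1 = 3, x2 = 4.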